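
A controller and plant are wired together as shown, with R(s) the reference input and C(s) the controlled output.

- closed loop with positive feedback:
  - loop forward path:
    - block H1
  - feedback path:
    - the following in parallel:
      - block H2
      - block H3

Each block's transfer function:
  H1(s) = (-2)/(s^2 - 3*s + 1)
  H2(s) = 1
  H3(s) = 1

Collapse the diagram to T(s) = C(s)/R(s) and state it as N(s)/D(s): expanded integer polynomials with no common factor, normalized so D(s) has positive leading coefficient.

(1) add H2, H3 (parallel); result 2
(2) close the feedback loop around H1, (H2+H3) - this is the overall T(s), already in the required normalized form

Therefore the answer is (-2)/(s^2 - 3*s + 5).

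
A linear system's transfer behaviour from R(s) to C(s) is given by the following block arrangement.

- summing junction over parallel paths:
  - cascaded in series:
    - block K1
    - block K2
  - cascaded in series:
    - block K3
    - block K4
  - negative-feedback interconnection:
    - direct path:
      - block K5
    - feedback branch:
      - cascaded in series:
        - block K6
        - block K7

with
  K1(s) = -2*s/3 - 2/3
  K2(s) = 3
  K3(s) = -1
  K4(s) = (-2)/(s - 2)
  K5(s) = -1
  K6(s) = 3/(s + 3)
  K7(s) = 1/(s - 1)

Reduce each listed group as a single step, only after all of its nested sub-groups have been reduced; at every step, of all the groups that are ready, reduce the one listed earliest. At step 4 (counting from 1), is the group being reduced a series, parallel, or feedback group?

Answer: feedback

Working:
Step 1: reduce the series chain K1, K2
Step 2: multiply K3, K4 (series)
Step 3: multiply K6, K7 (series)
Step 4: close the feedback loop around K5, (K6*K7)
Step 5: parallel reduction of (K1*K2), (K3*K4), [K5/(1+K5*(K6*K7))]
So the answer for step 4 is feedback.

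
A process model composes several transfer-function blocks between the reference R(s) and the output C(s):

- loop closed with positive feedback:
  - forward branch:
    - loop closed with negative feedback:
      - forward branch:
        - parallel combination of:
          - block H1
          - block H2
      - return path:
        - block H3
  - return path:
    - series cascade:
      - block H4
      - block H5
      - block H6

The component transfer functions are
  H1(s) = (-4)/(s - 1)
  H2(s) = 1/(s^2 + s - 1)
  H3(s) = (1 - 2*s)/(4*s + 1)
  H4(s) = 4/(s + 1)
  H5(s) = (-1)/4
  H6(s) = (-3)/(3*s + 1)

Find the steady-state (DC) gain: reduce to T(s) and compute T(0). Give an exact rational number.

[1] reduce the parallel group H1, H2 gives (-4*s^2 - 3*s + 3)/(s^3 - 2*s + 1)
[2] reduce the feedback loop with forward (H1+H2) and return H3 gives (-16*s^3 - 16*s^2 + 9*s + 3)/(4*s^4 + 9*s^3 - 6*s^2 - 7*s + 4)
[3] reduce the series chain H4, H5, H6 gives 3/(3*s^2 + 4*s + 1)
[4] reduce the feedback loop with forward [(H1+H2)/(1+(H1+H2)*H3)] and return (H4*H5*H6) gives (-48*s^5 - 112*s^4 - 53*s^3 + 29*s^2 + 21*s + 3)/(12*s^6 + 43*s^5 + 22*s^4 + 12*s^3 + 26*s^2 - 18*s - 5)
That last expression is T(s); at s = 0 only the constant terms survive, so T(0) = 3/(-5) = -3/5.

Hence the answer: -3/5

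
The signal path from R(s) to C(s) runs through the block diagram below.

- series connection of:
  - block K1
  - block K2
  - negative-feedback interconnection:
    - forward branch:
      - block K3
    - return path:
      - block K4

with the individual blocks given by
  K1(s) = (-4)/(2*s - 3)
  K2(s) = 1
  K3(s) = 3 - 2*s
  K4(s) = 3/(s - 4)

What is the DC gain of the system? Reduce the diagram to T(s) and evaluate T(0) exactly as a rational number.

The answer is -16/5.

Reasoning:
[1] feedback reduction of K3, K4 = (2*s^2 - 11*s + 12)/(5*s - 5)
[2] series reduction of K1, K2, [K3/(1+K3*K4)] = (16 - 4*s)/(5*s - 5)
DC gain: substitute s = 0 into T(s) from step 2: T(0) = 16/(-5) = -16/5.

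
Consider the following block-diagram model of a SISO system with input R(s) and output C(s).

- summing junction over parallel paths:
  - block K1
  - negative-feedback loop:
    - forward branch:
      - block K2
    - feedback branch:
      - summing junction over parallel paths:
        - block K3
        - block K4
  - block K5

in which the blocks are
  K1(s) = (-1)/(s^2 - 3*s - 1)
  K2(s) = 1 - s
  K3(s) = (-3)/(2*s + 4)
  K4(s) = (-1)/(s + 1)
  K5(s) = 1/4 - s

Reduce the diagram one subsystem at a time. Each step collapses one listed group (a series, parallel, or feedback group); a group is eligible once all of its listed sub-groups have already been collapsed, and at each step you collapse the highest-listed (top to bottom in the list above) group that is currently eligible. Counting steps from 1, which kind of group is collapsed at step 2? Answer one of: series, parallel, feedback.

Step 1. combine K3, K4 in parallel
Step 2. collapse the loop (K2 forward, (K3+K4) return)
Step 3. reduce the parallel group K1, [K2/(1+K2*(K3+K4))], K5
At step 2 the group reduced is feedback.

Therefore the answer is feedback.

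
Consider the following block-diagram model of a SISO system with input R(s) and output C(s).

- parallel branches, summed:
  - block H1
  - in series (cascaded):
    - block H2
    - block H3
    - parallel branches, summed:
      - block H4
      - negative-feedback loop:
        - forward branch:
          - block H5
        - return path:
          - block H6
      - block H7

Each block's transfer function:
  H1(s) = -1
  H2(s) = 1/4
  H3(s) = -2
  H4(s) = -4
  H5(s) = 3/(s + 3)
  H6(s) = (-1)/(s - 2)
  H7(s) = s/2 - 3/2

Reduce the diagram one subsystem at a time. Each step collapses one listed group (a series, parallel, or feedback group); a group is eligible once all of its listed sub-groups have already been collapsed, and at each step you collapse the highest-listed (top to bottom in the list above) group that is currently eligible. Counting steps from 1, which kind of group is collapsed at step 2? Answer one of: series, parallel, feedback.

Reducing step by step:

[1] feedback reduction of H5, H6
[2] reduce the parallel group H4, [H5/(1+H5*H6)], H7
[3] series reduction of H2, H3, (H4+[H5/(1+H5*H6)]+H7)
[4] add H1, (H2*H3*(H4+[H5/(1+H5*H6)]+H7)) (parallel)
Step 2 collapses a parallel group.

Answer: parallel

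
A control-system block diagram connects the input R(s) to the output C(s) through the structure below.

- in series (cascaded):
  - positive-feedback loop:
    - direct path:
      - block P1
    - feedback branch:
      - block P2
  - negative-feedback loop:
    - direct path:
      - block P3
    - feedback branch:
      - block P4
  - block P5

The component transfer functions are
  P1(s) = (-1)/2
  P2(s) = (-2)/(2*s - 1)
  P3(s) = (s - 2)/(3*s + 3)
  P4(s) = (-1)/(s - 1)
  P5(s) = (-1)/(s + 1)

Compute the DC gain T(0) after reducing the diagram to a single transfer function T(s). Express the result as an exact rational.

Answer: -1/2

Working:
Step 1: collapse the loop (P1 forward, P2 return) -> (1 - 2*s)/(4*s - 4)
Step 2: feedback reduction of P3, P4 -> (s^2 - 3*s + 2)/(3*s^2 - s - 1)
Step 3: cascade [P1/(1-P1*P2)], [P3/(1+P3*P4)], P5 -> (2*s^2 - 5*s + 2)/(12*s^3 + 8*s^2 - 8*s - 4)
Evaluating the step-3 result (the overall T(s)) at s = 0 gives T(0) = 2/(-4) = -1/2.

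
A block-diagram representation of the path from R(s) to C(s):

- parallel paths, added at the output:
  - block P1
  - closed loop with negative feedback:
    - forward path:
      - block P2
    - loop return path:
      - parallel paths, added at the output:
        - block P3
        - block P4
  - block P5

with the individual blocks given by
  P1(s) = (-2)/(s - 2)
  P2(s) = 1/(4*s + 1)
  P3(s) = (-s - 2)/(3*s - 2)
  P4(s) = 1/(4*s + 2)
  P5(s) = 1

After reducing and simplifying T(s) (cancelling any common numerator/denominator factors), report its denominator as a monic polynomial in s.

Answer: s^4 - 2*s^3 - 25*s^2/48 + 5*s/6 + 5/12

Working:
Step 1. combine P3, P4 in parallel; result (-4*s^2 - 7*s - 6)/(12*s^2 - 2*s - 4)
Step 2. feedback reduction of P2, (P3+P4); result (12*s^2 - 2*s - 4)/(48*s^3 - 25*s - 10)
Step 3. parallel reduction of P1, [P2/(1+P2*(P3+P4))], P5; result (48*s^4 - 180*s^3 - 51*s^2 + 90*s + 48)/(48*s^4 - 96*s^3 - 25*s^2 + 40*s + 20)
No further cancellation is possible in the step-3 result, so that is T(s). Its denominator becomes monic after dividing by the leading coefficient 48.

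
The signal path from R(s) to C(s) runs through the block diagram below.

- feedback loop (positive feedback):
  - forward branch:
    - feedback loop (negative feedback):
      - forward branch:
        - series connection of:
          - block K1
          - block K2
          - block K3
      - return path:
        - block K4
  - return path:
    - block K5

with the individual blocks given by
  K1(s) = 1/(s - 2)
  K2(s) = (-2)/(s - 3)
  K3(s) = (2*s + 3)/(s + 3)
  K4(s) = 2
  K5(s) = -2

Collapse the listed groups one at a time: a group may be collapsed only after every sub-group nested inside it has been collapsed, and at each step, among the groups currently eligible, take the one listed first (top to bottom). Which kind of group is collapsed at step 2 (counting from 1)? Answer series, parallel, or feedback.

Reducing step by step:

Step 1 - reduce the series chain K1, K2, K3
Step 2 - collapse the loop ((K1*K2*K3) forward, K4 return)
Step 3 - collapse the loop ([(K1*K2*K3)/(1+(K1*K2*K3)*K4)] forward, K5 return)
The group at step 2 is a feedback group.

Answer: feedback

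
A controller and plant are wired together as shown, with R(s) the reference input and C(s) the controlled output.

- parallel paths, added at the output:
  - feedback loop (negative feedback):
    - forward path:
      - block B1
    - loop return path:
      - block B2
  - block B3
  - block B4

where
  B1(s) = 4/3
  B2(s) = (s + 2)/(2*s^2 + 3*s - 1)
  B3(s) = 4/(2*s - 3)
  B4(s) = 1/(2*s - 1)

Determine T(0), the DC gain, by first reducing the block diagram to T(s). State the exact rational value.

First reduce the diagram to T(s).

1. close the feedback loop around B1, B2, giving (8*s^2 + 12*s - 4)/(6*s^2 + 13*s + 5)
2. add [B1/(1+B1*B2)], B3, B4 (parallel), giving (32*s^4 + 44*s^3 + 27*s - 47)/(24*s^4 + 4*s^3 - 66*s^2 - s + 15)
The step-2 result is T(s). Setting s = 0: T(0) = -47/15.

Answer: -47/15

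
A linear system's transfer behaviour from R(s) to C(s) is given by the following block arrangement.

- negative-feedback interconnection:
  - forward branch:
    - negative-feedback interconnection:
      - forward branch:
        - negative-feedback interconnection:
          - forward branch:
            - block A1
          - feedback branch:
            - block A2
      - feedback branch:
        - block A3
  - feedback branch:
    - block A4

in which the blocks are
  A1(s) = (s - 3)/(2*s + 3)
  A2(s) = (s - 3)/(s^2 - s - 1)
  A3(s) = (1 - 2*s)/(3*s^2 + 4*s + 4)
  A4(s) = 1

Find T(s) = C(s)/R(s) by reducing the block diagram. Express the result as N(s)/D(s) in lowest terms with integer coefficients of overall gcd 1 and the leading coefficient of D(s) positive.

(1) collapse the loop (A1 forward, A2 return): (s^3 - 4*s^2 + 2*s + 3)/(2*s^3 + 2*s^2 - 11*s + 6)
(2) feedback reduction of [A1/(1+A1*A2)], A3: (3*s^5 - 8*s^4 - 6*s^3 + s^2 + 20*s + 12)/(6*s^5 + 12*s^4 - 8*s^3 - 26*s^2 - 24*s + 27)
(3) apply the feedback formula to [[A1/(1+A1*A2)]/(1+[A1/(1+A1*A2)]*A3)], A4, giving the overall T(s)

Final answer: (3*s^5 - 8*s^4 - 6*s^3 + s^2 + 20*s + 12)/(9*s^5 + 4*s^4 - 14*s^3 - 25*s^2 - 4*s + 39)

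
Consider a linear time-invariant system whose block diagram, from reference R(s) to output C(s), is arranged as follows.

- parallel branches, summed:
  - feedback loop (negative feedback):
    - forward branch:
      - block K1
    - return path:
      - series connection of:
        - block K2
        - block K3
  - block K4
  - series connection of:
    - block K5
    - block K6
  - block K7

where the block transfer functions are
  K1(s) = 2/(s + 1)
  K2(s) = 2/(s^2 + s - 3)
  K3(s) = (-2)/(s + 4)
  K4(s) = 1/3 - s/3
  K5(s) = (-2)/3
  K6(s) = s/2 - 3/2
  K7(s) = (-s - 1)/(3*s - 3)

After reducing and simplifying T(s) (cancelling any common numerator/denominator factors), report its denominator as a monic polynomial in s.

Reducing step by step:

Step 1 - reduce the series chain K2, K3, giving (-4)/(s^3 + 5*s^2 + s - 12)
Step 2 - collapse the loop (K1 forward, (K2*K3) return), giving (2*s^3 + 10*s^2 + 2*s - 24)/(s^4 + 6*s^3 + 6*s^2 - 11*s - 20)
Step 3 - reduce the series chain K5, K6, giving 1 - s/3
Step 4 - combine [K1/(1+K1*(K2*K3))], K4, (K5*K6), K7 in parallel, giving (-2*s^6 - 7*s^5 + 19*s^4 + 46*s^3 - 69*s^2 - 123*s + 172)/(3*s^5 + 15*s^4 - 51*s^2 - 27*s + 60)
T(s) is the step-4 result (common factors already cancelled). Leading coefficient of the denominator: 3. Divide through by 3 for the monic polynomial.

Answer: s^5 + 5*s^4 - 17*s^2 - 9*s + 20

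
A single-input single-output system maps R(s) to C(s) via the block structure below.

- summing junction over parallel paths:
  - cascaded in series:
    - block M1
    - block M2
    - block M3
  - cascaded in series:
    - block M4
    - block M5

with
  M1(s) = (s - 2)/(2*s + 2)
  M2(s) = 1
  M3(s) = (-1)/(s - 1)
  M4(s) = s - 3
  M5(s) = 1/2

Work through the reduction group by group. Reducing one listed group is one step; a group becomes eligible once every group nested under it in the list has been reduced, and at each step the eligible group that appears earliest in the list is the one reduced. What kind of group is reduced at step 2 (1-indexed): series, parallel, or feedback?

Answer: series

Working:
[1] cascade M1, M2, M3
[2] combine M4, M5 in series
[3] add (M1*M2*M3), (M4*M5) (parallel)
So the answer for step 2 is series.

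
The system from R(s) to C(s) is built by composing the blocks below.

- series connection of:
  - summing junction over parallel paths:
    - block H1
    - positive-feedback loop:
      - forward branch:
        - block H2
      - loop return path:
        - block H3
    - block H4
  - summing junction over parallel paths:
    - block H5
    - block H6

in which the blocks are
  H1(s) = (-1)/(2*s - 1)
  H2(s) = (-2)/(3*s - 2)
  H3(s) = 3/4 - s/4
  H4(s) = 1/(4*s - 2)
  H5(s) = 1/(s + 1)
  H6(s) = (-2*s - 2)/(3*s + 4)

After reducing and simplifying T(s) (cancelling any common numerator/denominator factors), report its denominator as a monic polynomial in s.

Reducing step by step:

Step 1 - reduce the feedback loop with forward H2 and return H3 = (-4)/(5*s - 1)
Step 2 - sum the parallel branches H1, [H2/(1-H2*H3)], H4 = (9 - 21*s)/(20*s^2 - 14*s + 2)
Step 3 - add H5, H6 (parallel) = (-2*s^2 - s + 2)/(3*s^2 + 7*s + 4)
Step 4 - cascade (H1+[H2/(1-H2*H3)]+H4), (H5+H6) = (42*s^3 + 3*s^2 - 51*s + 18)/(60*s^4 + 98*s^3 - 12*s^2 - 42*s + 8)
That last expression is T(s), already simplified. Scaling its denominator by 1/60 (the reciprocal of the leading coefficient) yields the monic denominator.

Answer: s^4 + 49*s^3/30 - s^2/5 - 7*s/10 + 2/15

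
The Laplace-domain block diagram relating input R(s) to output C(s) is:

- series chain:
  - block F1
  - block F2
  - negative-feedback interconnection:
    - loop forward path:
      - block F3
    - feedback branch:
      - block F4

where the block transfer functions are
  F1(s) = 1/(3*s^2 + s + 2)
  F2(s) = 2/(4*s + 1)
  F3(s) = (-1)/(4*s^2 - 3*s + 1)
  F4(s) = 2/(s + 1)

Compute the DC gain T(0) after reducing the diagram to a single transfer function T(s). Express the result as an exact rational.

The answer is 1.

Reasoning:
1. reduce the feedback loop with forward F3 and return F4; result (-s - 1)/(4*s^3 + s^2 - 2*s - 1)
2. cascade F1, F2, [F3/(1+F3*F4)]; result (-2*s - 2)/(48*s^6 + 40*s^5 + 19*s^4 - 9*s^3 - 23*s^2 - 13*s - 2)
DC gain: substitute s = 0 into T(s) from step 2: T(0) = -2/(-2) = 1.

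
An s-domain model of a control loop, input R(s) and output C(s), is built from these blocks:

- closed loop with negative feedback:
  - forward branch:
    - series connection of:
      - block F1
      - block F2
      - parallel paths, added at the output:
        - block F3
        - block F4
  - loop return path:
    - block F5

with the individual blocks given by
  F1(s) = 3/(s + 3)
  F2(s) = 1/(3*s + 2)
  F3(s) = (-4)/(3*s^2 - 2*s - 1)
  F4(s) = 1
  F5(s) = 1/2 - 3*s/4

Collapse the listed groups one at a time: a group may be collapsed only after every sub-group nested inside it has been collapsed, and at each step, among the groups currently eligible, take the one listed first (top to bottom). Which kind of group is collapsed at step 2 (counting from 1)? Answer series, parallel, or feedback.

Step 1. sum the parallel branches F3, F4
Step 2. series reduction of F1, F2, (F3+F4)
Step 3. collapse the loop ((F1*F2*(F3+F4)) forward, F5 return)
Step 2: series.

Therefore the answer is series.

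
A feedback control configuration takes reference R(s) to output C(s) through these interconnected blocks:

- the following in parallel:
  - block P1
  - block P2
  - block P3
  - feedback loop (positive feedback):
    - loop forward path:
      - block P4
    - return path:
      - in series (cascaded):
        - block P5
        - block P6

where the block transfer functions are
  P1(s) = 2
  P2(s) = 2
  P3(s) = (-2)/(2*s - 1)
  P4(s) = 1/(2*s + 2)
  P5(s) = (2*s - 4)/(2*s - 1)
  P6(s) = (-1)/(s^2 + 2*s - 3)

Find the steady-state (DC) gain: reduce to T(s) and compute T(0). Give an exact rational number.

Answer: 15/2

Working:
Step 1. multiply P5, P6 (series): (4 - 2*s)/(2*s^3 + 3*s^2 - 8*s + 3)
Step 2. reduce the feedback loop with forward P4 and return (P5*P6): (2*s^3 + 3*s^2 - 8*s + 3)/(4*s^4 + 10*s^3 - 10*s^2 - 8*s + 2)
Step 3. parallel reduction of P1, P2, P3, [P4/(1-P4*(P5*P6))]: (32*s^5 + 60*s^4 - 136*s^3 - 23*s^2 + 78*s - 15)/(8*s^5 + 16*s^4 - 30*s^3 - 6*s^2 + 12*s - 2)
Step 3 gives the overall T(s). Then T(0) = -15/(-2) = 15/2.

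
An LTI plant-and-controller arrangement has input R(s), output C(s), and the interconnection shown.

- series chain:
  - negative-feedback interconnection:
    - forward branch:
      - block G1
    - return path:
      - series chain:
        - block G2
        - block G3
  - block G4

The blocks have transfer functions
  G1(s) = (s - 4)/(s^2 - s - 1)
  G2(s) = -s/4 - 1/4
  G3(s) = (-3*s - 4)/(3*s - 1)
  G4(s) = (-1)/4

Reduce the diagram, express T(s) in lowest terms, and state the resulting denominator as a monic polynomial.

Reducing step by step:

(1) reduce the series chain G2, G3 -> (3*s^2 + 7*s + 4)/(12*s - 4)
(2) reduce the feedback loop with forward G1 and return (G2*G3) -> (12*s^2 - 52*s + 16)/(15*s^3 - 21*s^2 - 32*s - 12)
(3) cascade [G1/(1+G1*(G2*G3))], G4 -> (-3*s^2 + 13*s - 4)/(15*s^3 - 21*s^2 - 32*s - 12)
The result of step 3 is T(s) in lowest terms. Its denominator has leading coefficient 15; dividing the denominator through by 15 makes it monic.

Answer: s^3 - 7*s^2/5 - 32*s/15 - 4/5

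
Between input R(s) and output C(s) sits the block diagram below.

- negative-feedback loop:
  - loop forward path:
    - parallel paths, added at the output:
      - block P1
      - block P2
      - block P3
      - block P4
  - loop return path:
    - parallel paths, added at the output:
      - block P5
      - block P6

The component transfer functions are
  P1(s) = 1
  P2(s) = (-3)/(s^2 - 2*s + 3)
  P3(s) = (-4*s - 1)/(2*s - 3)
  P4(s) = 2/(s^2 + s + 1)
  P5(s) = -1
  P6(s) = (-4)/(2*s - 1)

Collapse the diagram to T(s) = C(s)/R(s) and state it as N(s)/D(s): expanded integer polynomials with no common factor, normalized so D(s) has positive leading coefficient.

The answer is (-4*s^6 - 2*s^5 - 2*s^4 - 40*s^3 + 55*s^2 - 59*s + 21)/(8*s^6 - 2*s^5 + 29*s^4 + 33*s^3 + 39*s^2 - 30*s + 72).

Reasoning:
Step 1. combine P1, P2, P3, P4 in parallel; result (-2*s^5 - 2*s^4 - 2*s^3 - 21*s^2 + 17*s - 21)/(2*s^5 - 5*s^4 + 7*s^3 - 4*s^2 + 3*s - 9)
Step 2. add P5, P6 (parallel); result (-2*s - 3)/(2*s - 1)
Step 3. apply the feedback formula to (P1+P2+P3+P4), (P5+P6): this yields T(s), and no further normalization is needed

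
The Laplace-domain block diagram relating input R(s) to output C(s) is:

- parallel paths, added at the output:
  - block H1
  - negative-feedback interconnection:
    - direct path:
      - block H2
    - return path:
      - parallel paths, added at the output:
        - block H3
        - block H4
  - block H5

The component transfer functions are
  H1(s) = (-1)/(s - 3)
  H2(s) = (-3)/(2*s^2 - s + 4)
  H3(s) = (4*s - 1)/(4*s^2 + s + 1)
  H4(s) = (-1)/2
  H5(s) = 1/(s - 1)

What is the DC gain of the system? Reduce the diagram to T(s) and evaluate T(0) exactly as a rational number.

Answer: -52/51

Working:
Step 1 - parallel reduction of H3, H4: (-4*s^2 + 7*s - 3)/(8*s^2 + 2*s + 2)
Step 2 - apply the feedback formula to H2, (H3+H4): (-24*s^2 - 6*s - 6)/(16*s^4 - 4*s^3 + 46*s^2 - 15*s + 17)
Step 3 - add H1, [H2/(1+H2*(H3+H4))], H5 (parallel): (-56*s^4 + 98*s^3 - 146*s^2 + 36*s - 52)/(16*s^6 - 68*s^5 + 110*s^4 - 211*s^3 + 215*s^2 - 113*s + 51)
DC gain: substitute s = 0 into T(s) from step 3: T(0) = -52/51.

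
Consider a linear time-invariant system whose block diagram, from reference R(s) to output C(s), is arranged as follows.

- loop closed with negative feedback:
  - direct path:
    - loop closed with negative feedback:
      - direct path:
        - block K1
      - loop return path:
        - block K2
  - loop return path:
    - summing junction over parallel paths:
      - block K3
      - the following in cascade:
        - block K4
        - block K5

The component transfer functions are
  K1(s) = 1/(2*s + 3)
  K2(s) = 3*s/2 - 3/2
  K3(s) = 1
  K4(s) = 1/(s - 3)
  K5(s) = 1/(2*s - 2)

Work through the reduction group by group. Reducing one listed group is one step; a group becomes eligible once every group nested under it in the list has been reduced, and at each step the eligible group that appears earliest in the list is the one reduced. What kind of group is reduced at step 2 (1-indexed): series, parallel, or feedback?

The answer is series.

Reasoning:
Step 1: feedback reduction of K1, K2
Step 2: series reduction of K4, K5
Step 3: parallel reduction of K3, (K4*K5)
Step 4: apply the feedback formula to [K1/(1+K1*K2)], (K3+(K4*K5))
The group at step 2 is a series group.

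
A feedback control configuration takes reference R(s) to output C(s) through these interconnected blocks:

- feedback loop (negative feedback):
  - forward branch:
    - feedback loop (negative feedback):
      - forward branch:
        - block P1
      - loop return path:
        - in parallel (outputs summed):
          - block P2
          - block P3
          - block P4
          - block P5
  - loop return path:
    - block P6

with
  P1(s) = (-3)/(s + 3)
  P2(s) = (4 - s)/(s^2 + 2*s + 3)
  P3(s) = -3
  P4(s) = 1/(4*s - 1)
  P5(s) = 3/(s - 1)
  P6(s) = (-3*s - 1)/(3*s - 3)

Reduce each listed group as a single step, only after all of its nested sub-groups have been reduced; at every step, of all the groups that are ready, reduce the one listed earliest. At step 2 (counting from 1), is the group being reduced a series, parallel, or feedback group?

[1] parallel reduction of P2, P3, P4, P5
[2] close the feedback loop around P1, (P2+P3+P4+P5)
[3] reduce the feedback loop with forward [P1/(1+P1*(P2+P3+P4+P5))] and return P6
Step 2: feedback.

Answer: feedback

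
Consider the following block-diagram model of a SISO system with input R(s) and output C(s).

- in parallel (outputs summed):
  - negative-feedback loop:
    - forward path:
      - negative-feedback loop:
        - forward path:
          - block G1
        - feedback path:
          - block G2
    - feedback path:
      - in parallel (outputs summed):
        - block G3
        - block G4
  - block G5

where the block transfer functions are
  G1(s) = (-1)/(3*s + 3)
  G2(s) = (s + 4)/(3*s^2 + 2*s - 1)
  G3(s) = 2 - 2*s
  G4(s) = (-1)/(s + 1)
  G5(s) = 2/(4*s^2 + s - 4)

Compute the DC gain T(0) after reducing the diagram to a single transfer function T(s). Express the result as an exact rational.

Step 1: feedback reduction of G1, G2 gives (-3*s^2 - 2*s + 1)/(9*s^3 + 15*s^2 + 2*s - 7)
Step 2: sum the parallel branches G3, G4 gives (1 - 2*s^2)/(s + 1)
Step 3: collapse the loop ([G1/(1+G1*G2)] forward, (G3+G4) return) gives (-3*s^2 - 2*s + 1)/(15*s^3 + 13*s^2 - s - 6)
Step 4: parallel reduction of [[G1/(1+G1*G2)]/(1+[G1/(1+G1*G2)]*(G3+G4))], G5 gives (-12*s^4 + 19*s^3 + 40*s^2 + 7*s - 16)/(60*s^5 + 67*s^4 - 51*s^3 - 77*s^2 - 2*s + 24)
DC gain: substitute s = 0 into T(s) from step 4: T(0) = -16/24 = -2/3.

Answer: -2/3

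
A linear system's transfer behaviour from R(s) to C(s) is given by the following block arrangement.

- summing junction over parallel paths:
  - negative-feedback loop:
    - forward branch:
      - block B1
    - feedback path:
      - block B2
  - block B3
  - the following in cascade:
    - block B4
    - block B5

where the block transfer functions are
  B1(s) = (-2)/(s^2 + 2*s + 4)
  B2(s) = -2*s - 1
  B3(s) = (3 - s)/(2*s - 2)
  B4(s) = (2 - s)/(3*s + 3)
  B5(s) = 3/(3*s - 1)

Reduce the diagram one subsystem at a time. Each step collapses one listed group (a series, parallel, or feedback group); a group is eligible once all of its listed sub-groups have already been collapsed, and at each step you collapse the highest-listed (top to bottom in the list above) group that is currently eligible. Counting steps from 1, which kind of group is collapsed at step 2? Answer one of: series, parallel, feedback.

(1) reduce the feedback loop with forward B1 and return B2
(2) combine B4, B5 in series
(3) reduce the parallel group [B1/(1+B1*B2)], B3, (B4*B5)
Step 2 collapses a series group.

Hence the answer: series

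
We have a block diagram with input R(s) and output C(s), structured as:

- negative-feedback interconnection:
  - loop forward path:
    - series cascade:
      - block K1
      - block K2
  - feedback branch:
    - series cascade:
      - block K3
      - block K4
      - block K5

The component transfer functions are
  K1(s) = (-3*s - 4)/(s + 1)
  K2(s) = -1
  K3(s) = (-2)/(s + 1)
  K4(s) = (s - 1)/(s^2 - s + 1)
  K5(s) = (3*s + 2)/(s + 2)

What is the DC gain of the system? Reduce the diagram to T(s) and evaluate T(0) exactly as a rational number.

[1] multiply K1, K2 (series) gives (3*s + 4)/(s + 1)
[2] combine K3, K4, K5 in series gives (-6*s^2 + 2*s + 4)/(s^4 + 2*s^3 + s + 2)
[3] close the feedback loop around (K1*K2), (K3*K4*K5) gives (3*s^5 + 10*s^4 + 8*s^3 + 3*s^2 + 10*s + 8)/(s^5 + 3*s^4 - 16*s^3 - 17*s^2 + 23*s + 18)
Step 3 gives the overall T(s). Then T(0) = 8/18 = 4/9.

Final answer: 4/9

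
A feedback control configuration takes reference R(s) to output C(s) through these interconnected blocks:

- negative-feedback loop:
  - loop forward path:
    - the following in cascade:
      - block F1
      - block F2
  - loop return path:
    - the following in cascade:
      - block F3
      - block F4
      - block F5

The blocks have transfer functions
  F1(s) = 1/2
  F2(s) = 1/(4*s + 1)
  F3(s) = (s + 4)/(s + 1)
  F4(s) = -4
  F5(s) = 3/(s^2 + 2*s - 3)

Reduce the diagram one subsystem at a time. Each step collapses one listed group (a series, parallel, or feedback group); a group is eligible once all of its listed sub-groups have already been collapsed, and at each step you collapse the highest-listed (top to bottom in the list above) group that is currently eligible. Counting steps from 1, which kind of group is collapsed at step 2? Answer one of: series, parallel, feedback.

Reducing step by step:

(1) reduce the series chain F1, F2
(2) cascade F3, F4, F5
(3) collapse the loop ((F1*F2) forward, (F3*F4*F5) return)
At step 2 the group reduced is series.

Answer: series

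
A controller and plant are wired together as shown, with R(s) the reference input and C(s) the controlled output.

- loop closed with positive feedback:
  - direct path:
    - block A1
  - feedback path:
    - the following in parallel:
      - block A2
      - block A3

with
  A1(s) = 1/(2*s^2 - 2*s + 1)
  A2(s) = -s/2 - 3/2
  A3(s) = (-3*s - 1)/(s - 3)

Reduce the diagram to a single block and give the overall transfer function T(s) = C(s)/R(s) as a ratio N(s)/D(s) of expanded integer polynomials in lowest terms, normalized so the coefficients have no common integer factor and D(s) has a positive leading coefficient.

[1] sum the parallel branches A2, A3, giving (-s^2 - 6*s + 7)/(2*s - 6)
[2] close the feedback loop around A1, (A2+A3): this yields T(s), and no further normalization is needed

Hence the answer: (2*s - 6)/(4*s^3 - 15*s^2 + 20*s - 13)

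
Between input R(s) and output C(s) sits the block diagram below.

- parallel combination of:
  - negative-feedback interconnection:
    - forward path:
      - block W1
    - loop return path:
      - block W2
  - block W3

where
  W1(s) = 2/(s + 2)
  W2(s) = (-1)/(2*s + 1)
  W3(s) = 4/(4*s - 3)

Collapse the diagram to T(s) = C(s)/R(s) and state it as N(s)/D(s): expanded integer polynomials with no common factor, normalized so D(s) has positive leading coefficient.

First reduce the diagram to T(s).

Step 1: collapse the loop (W1 forward, W2 return) gives (4*s + 2)/(2*s^2 + 5*s)
Step 2: reduce the parallel group [W1/(1+W1*W2)], W3: this yields T(s), and no further normalization is needed

Answer: (24*s^2 + 16*s - 6)/(8*s^3 + 14*s^2 - 15*s)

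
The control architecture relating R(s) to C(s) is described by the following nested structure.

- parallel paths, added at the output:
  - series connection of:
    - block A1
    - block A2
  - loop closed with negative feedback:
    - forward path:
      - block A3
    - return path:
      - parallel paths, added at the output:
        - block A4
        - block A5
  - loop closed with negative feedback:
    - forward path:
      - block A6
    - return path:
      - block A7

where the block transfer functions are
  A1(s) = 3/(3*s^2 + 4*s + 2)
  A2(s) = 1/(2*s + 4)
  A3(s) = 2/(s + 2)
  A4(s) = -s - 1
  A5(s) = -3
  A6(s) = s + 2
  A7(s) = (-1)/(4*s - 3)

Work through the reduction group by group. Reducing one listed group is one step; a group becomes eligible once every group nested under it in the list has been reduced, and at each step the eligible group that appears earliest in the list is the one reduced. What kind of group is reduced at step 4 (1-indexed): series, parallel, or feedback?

Reducing step by step:

(1) series reduction of A1, A2
(2) combine A4, A5 in parallel
(3) apply the feedback formula to A3, (A4+A5)
(4) close the feedback loop around A6, A7
(5) reduce the parallel group (A1*A2), [A3/(1+A3*(A4+A5))], [A6/(1+A6*A7)]
At step 4 the group reduced is feedback.

Answer: feedback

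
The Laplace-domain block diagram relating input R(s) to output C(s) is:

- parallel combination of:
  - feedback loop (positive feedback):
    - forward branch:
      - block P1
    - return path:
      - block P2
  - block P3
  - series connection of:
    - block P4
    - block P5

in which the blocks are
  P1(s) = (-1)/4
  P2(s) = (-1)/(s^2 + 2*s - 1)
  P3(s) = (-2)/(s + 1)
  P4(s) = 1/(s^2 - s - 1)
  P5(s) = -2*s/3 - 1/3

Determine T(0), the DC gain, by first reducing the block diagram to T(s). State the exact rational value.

[1] close the feedback loop around P1, P2, giving (-s^2 - 2*s + 1)/(4*s^2 + 8*s - 5)
[2] cascade P4, P5, giving (-2*s - 1)/(3*s^2 - 3*s - 3)
[3] sum the parallel branches [P1/(1-P1*P2)], P3, (P4*P5), giving (-3*s^5 - 38*s^4 - 43*s^3 + 99*s^2 + 25*s - 28)/(12*s^5 + 24*s^4 - 39*s^3 - 60*s^2 + 6*s + 15)
DC gain: substitute s = 0 into T(s) from step 3: T(0) = -28/15.

Answer: -28/15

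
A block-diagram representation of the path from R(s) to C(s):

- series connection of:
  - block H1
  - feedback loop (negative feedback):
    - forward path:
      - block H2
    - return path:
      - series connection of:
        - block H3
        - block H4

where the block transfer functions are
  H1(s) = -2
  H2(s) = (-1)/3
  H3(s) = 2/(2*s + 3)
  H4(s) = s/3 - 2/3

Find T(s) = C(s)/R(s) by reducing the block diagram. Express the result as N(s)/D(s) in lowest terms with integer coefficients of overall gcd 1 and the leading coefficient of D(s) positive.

Step 1: multiply H3, H4 (series), giving (2*s - 4)/(6*s + 9)
Step 2: close the feedback loop around H2, (H3*H4), giving (-6*s - 9)/(16*s + 31)
Step 3: series reduction of H1, [H2/(1+H2*(H3*H4))]: this yields T(s), and no further normalization is needed

Final answer: (12*s + 18)/(16*s + 31)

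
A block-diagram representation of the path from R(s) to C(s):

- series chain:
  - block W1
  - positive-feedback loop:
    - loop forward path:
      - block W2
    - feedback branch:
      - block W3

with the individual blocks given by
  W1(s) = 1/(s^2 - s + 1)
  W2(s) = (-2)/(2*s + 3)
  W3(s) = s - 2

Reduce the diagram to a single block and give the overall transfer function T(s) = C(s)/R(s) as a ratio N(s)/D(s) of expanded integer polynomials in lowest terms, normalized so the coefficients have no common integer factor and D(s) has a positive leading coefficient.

Step 1 - feedback reduction of W2, W3; result (-2)/(4*s - 1)
Step 2 - multiply W1, [W2/(1-W2*W3)] (series) - this is the overall T(s), already in the required normalized form

Hence the answer: (-2)/(4*s^3 - 5*s^2 + 5*s - 1)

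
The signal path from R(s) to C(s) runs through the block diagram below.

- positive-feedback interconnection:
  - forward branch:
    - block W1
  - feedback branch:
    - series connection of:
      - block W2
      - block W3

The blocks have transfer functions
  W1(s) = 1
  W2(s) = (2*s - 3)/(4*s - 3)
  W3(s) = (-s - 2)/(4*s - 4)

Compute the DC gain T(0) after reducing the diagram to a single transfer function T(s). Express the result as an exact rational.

Step 1 - series reduction of W2, W3 -> (-2*s^2 - s + 6)/(16*s^2 - 28*s + 12)
Step 2 - feedback reduction of W1, (W2*W3) -> (16*s^2 - 28*s + 12)/(18*s^2 - 27*s + 6)
Step 2 gives the overall T(s). Then T(0) = 12/6 = 2.

Hence the answer: 2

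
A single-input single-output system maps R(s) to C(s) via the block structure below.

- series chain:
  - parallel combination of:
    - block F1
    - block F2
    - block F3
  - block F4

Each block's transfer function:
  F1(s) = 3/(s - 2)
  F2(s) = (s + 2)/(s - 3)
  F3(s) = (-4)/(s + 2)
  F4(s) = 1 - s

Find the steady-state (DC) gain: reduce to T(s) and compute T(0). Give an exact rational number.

Answer: -25/6

Working:
[1] combine F1, F2, F3 in parallel, giving (s^3 + s^2 + 13*s - 50)/(s^3 - 3*s^2 - 4*s + 12)
[2] multiply (F1+F2+F3), F4 (series), giving (-s^4 - 12*s^2 + 63*s - 50)/(s^3 - 3*s^2 - 4*s + 12)
DC gain: substitute s = 0 into T(s) from step 2: T(0) = -50/12 = -25/6.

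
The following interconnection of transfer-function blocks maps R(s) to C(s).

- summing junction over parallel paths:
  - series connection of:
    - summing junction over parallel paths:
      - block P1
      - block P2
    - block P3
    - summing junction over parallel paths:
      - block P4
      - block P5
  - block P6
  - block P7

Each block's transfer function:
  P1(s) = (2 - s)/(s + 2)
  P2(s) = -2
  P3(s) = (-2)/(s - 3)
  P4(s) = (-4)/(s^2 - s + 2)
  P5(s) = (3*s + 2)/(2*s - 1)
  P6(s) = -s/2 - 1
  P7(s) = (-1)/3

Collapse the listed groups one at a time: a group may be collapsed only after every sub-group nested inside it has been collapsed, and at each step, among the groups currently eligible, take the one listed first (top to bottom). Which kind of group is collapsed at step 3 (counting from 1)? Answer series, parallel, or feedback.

Step 1. reduce the parallel group P1, P2
Step 2. reduce the parallel group P4, P5
Step 3. reduce the series chain (P1+P2), P3, (P4+P5)
Step 4. sum the parallel branches ((P1+P2)*P3*(P4+P5)), P6, P7
Step 3: series.

Answer: series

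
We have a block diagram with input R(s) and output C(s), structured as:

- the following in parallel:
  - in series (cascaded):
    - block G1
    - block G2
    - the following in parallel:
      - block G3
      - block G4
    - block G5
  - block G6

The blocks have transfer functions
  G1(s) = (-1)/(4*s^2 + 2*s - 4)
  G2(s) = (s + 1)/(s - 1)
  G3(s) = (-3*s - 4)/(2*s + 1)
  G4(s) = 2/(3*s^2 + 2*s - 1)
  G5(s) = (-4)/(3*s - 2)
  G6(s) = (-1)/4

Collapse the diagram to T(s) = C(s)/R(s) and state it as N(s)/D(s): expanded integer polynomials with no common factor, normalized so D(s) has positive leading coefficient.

The answer is (-36*s^6 + 36*s^5 + 55*s^4 - 144*s^3 - 139*s^2 + 8*s + 44)/(144*s^6 - 144*s^5 - 220*s^4 + 288*s^3 - 20*s^2 - 64*s + 16).

Reasoning:
[1] sum the parallel branches G3, G4, giving (-9*s^3 - 18*s^2 - s + 6)/(6*s^3 + 7*s^2 - 1)
[2] reduce the series chain G1, G2, (G3+G4), G5, giving (-18*s^3 - 36*s^2 - 2*s + 12)/(36*s^6 - 36*s^5 - 55*s^4 + 72*s^3 - 5*s^2 - 16*s + 4)
[3] combine (G1*G2*(G3+G4)*G5), G6 in parallel - this is the overall T(s), already in the required normalized form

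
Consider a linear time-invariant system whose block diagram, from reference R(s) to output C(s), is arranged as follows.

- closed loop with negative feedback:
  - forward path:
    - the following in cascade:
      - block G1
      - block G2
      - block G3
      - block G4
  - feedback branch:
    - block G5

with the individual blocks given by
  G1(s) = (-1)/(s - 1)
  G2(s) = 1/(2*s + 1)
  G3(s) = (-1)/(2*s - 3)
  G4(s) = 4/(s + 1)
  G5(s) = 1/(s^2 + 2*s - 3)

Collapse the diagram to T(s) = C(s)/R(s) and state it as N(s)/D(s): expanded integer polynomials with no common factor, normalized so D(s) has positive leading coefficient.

Reducing step by step:

1. cascade G1, G2, G3, G4, giving 4/(4*s^4 - 4*s^3 - 7*s^2 + 4*s + 3)
2. reduce the feedback loop with forward (G1*G2*G3*G4) and return G5, giving the overall T(s)

Answer: (4*s^2 + 8*s - 12)/(4*s^6 + 4*s^5 - 27*s^4 + 2*s^3 + 32*s^2 - 6*s - 5)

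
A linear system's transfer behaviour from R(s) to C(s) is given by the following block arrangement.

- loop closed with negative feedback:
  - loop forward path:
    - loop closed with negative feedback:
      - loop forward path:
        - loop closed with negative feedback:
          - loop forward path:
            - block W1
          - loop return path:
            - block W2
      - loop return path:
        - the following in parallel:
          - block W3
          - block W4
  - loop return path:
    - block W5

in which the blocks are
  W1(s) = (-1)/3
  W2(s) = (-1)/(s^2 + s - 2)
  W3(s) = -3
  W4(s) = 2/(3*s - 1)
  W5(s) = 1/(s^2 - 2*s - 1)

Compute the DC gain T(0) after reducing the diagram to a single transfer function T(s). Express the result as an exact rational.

Step 1 - close the feedback loop around W1, W2, giving (-s^2 - s + 2)/(3*s^2 + 3*s - 5)
Step 2 - reduce the parallel group W3, W4, giving (5 - 9*s)/(3*s - 1)
Step 3 - apply the feedback formula to [W1/(1+W1*W2)], (W3+W4), giving (-3*s^3 - 2*s^2 + 7*s - 2)/(18*s^3 + 10*s^2 - 41*s + 15)
Step 4 - reduce the feedback loop with forward [[W1/(1+W1*W2)]/(1+[W1/(1+W1*W2)]*(W3+W4))] and return W5, giving (-3*s^5 + 4*s^4 + 14*s^3 - 14*s^2 - 3*s + 2)/(18*s^5 - 26*s^4 - 82*s^3 + 85*s^2 + 18*s - 17)
That last expression is T(s); at s = 0 only the constant terms survive, so T(0) = 2/(-17) = -2/17.

Hence the answer: -2/17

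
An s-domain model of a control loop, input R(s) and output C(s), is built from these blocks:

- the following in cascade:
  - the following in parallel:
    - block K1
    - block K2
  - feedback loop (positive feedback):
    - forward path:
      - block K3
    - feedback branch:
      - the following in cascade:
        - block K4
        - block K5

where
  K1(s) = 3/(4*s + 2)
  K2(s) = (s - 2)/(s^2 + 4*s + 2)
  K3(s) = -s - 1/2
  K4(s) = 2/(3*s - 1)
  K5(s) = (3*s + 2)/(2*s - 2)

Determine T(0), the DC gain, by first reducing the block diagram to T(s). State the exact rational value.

The answer is -1/8.

Reasoning:
[1] combine K1, K2 in parallel = (7*s^2 + 6*s + 2)/(4*s^3 + 18*s^2 + 16*s + 4)
[2] reduce the series chain K4, K5 = (3*s + 2)/(3*s^2 - 4*s + 1)
[3] collapse the loop (K3 forward, (K4*K5) return) = (-6*s^3 + 5*s^2 + 2*s - 1)/(12*s^2 - s + 4)
[4] series reduction of (K1+K2), [K3/(1-K3*(K4*K5))] = (-21*s^4 + 10*s^3 + 11*s^2 + 2*s - 2)/(24*s^4 + 94*s^3 + 48*s^2 + 28*s + 16)
Evaluating the step-4 result (the overall T(s)) at s = 0 gives T(0) = -2/16 = -1/8.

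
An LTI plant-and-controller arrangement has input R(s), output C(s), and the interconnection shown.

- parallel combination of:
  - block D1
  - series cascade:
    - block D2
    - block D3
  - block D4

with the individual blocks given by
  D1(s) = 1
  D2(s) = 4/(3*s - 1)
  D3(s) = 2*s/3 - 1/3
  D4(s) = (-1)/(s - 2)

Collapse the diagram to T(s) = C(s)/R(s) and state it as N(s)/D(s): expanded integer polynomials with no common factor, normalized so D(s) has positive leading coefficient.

First reduce the diagram to T(s).

(1) cascade D2, D3 = (8*s - 4)/(9*s - 3)
(2) sum the parallel branches D1, (D2*D3), D4, which is the overall transfer function T(s) = C(s)/R(s) in lowest terms

Answer: (17*s^2 - 50*s + 17)/(9*s^2 - 21*s + 6)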